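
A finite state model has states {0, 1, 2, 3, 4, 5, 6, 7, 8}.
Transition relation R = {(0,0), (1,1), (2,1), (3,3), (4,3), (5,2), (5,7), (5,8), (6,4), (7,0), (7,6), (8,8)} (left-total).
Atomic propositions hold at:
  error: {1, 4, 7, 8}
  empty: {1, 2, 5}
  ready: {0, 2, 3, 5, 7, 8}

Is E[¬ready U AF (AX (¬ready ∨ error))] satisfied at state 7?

No

Sat(¬ready) = {1, 4, 6}
Sat(¬ready ∨ error) = {1, 4, 6, 7, 8}
Sat(AX (¬ready ∨ error)) = {s : every successor in {1, 4, 6, 7, 8}} = {1, 2, 6, 8}
AF (AX (¬ready ∨ error)): least fixpoint, start Z0 = {1, 2, 6, 8}, add states with every successor in Z. Already a fixed point.
Sat(AF (AX (¬ready ∨ error))) = {1, 2, 6, 8}
E[¬ready U AF (AX (¬ready ∨ error))]: least fixpoint, start Z0 = Sat(AF (AX (¬ready ∨ error))) = {1, 2, 6, 8}, add states in Sat(¬ready) with some successor in Z. Already a fixed point.
Sat(E[¬ready U AF (AX (¬ready ∨ error))]) = {1, 2, 6, 8}
7 ∉ Sat(E[¬ready U AF (AX (¬ready ∨ error))]) = {1, 2, 6, 8}, so the formula does not hold at 7.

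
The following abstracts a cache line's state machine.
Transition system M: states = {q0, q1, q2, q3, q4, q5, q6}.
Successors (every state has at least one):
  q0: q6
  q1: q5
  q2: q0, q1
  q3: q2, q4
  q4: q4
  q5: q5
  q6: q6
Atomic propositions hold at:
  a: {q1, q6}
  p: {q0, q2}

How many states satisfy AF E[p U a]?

E[p U a]: least fixpoint, start Z0 = Sat(a) = {q1, q6}, add states in Sat(p) with some successor in Z. Z1 = {q0, q1, q2, q6}; fixed.
Sat(E[p U a]) = {q0, q1, q2, q6}
AF E[p U a]: least fixpoint, start Z0 = {q0, q1, q2, q6}, add states with every successor in Z. Already a fixed point.
Sat(AF E[p U a]) = {q0, q1, q2, q6}
|Sat(AF E[p U a])| = |{q0, q1, q2, q6}| = 4.

4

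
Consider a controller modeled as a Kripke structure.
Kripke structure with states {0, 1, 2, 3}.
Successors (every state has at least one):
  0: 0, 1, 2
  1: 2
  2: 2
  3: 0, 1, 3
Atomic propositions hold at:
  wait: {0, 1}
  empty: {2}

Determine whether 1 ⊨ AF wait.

AF wait: least fixpoint, start Z0 = {0, 1}, add states with every successor in Z. Already a fixed point.
Sat(AF wait) = {0, 1}
1 ∈ Sat(AF wait) = {0, 1}, so the formula holds at 1.

Yes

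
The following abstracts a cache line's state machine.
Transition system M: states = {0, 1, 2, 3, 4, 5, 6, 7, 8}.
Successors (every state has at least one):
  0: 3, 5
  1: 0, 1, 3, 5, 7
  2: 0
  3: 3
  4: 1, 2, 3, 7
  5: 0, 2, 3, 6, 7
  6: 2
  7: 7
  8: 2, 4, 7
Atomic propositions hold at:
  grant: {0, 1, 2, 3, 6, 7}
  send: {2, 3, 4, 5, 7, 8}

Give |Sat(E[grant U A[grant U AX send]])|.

7

Sat(AX send) = {s : every successor in {2, 3, 4, 5, 7, 8}} = {0, 3, 6, 7, 8}
A[grant U AX send]: least fixpoint, start Z0 = Sat(AX send) = {0, 3, 6, 7, 8}, add states in Sat(grant) with every successor in Z. Z1 = {0, 2, 3, 6, 7, 8}; fixed.
Sat(A[grant U AX send]) = {0, 2, 3, 6, 7, 8}
E[grant U A[grant U AX send]]: least fixpoint, start Z0 = Sat(A[grant U AX send]) = {0, 2, 3, 6, 7, 8}, add states in Sat(grant) with some successor in Z. Z1 = {0, 1, 2, 3, 6, 7, 8}; fixed.
Sat(E[grant U A[grant U AX send]]) = {0, 1, 2, 3, 6, 7, 8}
|Sat(E[grant U A[grant U AX send]])| = |{0, 1, 2, 3, 6, 7, 8}| = 7.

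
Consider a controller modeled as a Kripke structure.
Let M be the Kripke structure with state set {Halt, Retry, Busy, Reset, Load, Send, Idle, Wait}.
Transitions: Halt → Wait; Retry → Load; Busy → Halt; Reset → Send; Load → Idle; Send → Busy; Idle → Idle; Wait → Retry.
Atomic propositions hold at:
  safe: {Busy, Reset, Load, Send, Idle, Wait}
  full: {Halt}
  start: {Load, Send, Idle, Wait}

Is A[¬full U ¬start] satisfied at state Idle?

No

Sat(¬full) = {Retry, Busy, Reset, Load, Send, Idle, Wait}
Sat(¬start) = {Halt, Retry, Busy, Reset}
A[¬full U ¬start]: least fixpoint, start Z0 = Sat(¬start) = {Halt, Retry, Busy, Reset}, add states in Sat(¬full) with every successor in Z. Z1 = {Halt, Retry, Busy, Reset, Send, Wait}; fixed.
Sat(A[¬full U ¬start]) = {Halt, Retry, Busy, Reset, Send, Wait}
Idle ∉ Sat(A[¬full U ¬start]) = {Halt, Retry, Busy, Reset, Send, Wait}, so the formula does not hold at Idle.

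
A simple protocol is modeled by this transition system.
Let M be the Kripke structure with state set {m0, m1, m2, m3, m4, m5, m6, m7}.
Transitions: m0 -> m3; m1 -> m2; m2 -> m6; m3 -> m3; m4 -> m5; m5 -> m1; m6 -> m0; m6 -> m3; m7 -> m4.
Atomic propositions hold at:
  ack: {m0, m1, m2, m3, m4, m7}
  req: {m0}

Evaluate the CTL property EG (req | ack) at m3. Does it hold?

Yes

Sat(req | ack) = {m0, m1, m2, m3, m4, m7}
EG (req | ack): greatest fixpoint, start Z0 = {m0, m1, m2, m3, m4, m7}, keep only states in Sat with some successor in Z. Z1 = {m0, m1, m3, m7}; Z2 = {m0, m3}; fixed.
Sat(EG (req | ack)) = {m0, m3}
m3 ∈ Sat(EG (req | ack)) = {m0, m3}, so the formula holds at m3.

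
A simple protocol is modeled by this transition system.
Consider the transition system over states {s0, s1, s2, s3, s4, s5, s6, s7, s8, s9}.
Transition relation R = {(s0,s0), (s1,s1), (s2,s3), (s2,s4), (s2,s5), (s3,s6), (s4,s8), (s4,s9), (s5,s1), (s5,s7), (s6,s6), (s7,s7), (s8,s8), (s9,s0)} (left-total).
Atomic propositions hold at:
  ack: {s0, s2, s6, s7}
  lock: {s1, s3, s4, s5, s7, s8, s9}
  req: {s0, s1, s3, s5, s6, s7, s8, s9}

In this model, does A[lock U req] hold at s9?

A[lock U req]: least fixpoint, start Z0 = Sat(req) = {s0, s1, s3, s5, s6, s7, s8, s9}, add states in Sat(lock) with every successor in Z. Z1 = {s0, s1, s3, s4, s5, s6, s7, s8, s9}; fixed.
Sat(A[lock U req]) = {s0, s1, s3, s4, s5, s6, s7, s8, s9}
s9 ∈ Sat(A[lock U req]) = {s0, s1, s3, s4, s5, s6, s7, s8, s9}, so the formula holds at s9.

Yes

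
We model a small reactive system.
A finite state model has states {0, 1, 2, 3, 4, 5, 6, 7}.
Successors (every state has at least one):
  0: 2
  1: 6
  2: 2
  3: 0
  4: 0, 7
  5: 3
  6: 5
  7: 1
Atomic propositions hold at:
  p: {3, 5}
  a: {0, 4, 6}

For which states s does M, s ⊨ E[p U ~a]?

{1, 2, 3, 5, 7}

Sat(~a) = {1, 2, 3, 5, 7}
E[p U ~a]: least fixpoint, start Z0 = Sat(~a) = {1, 2, 3, 5, 7}, add states in Sat(p) with some successor in Z. Already a fixed point.
Sat(E[p U ~a]) = {1, 2, 3, 5, 7}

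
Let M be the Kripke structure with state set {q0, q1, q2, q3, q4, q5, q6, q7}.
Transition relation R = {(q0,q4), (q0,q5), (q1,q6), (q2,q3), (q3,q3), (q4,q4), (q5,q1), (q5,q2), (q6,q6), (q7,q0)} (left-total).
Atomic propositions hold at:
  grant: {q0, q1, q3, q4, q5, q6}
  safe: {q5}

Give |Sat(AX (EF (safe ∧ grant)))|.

1

Sat(safe ∧ grant) = {q5}
EF (safe ∧ grant): least fixpoint, start Z0 = {q5}, add states with some successor in Z. Z1 = {q0, q5}; Z2 = {q0, q5, q7}; fixed.
Sat(EF (safe ∧ grant)) = {q0, q5, q7}
Sat(AX (EF (safe ∧ grant))) = {s : every successor in {q0, q5, q7}} = {q7}
|Sat(AX (EF (safe ∧ grant)))| = |{q7}| = 1.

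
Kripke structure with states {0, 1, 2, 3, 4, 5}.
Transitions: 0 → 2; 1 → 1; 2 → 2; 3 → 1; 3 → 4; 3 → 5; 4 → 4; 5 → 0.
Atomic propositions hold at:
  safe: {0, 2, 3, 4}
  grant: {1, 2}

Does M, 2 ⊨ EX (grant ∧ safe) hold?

Sat(grant ∧ safe) = {2}
Sat(EX (grant ∧ safe)) = {s : some successor in {2}} = {0, 2}
2 ∈ Sat(EX (grant ∧ safe)) = {0, 2}, so the formula holds at 2.

Yes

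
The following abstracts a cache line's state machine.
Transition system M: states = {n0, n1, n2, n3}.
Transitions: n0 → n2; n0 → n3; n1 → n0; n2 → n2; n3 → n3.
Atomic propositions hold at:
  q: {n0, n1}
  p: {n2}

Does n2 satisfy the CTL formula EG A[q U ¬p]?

No

Sat(¬p) = {n0, n1, n3}
A[q U ¬p]: least fixpoint, start Z0 = Sat(¬p) = {n0, n1, n3}, add states in Sat(q) with every successor in Z. Already a fixed point.
Sat(A[q U ¬p]) = {n0, n1, n3}
EG A[q U ¬p]: greatest fixpoint, start Z0 = {n0, n1, n3}, keep only states in Sat with some successor in Z. Already a fixed point.
Sat(EG A[q U ¬p]) = {n0, n1, n3}
n2 ∉ Sat(EG A[q U ¬p]) = {n0, n1, n3}, so the formula does not hold at n2.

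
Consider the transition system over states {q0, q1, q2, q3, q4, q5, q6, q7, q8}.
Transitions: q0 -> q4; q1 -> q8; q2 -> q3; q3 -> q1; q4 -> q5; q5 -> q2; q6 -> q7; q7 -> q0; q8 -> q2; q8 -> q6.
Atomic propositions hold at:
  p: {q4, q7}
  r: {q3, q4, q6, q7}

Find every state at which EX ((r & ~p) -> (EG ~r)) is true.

Sat(~p) = {q0, q1, q2, q3, q5, q6, q8}
Sat(r & ~p) = {q3, q6}
Sat(~r) = {q0, q1, q2, q5, q8}
EG ~r: greatest fixpoint, start Z0 = {q0, q1, q2, q5, q8}, keep only states in Sat with some successor in Z. Z1 = {q1, q5, q8}; Z2 = {q1}; Z3 = ∅; fixed.
Sat(EG ~r) = ∅
Sat((r & ~p) -> (EG ~r)) = {q0, q1, q2, q4, q5, q7, q8}
Sat(EX ((r & ~p) -> (EG ~r))) = {s : some successor in {q0, q1, q2, q4, q5, q7, q8}} = {q0, q1, q3, q4, q5, q6, q7, q8}

{q0, q1, q3, q4, q5, q6, q7, q8}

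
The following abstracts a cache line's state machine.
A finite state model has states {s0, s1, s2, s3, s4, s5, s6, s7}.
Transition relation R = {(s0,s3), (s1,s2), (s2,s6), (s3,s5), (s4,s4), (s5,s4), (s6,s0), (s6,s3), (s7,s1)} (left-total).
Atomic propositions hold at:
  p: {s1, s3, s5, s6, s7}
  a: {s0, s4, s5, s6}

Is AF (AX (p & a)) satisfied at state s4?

No

Sat(p & a) = {s5, s6}
Sat(AX (p & a)) = {s : every successor in {s5, s6}} = {s2, s3}
AF (AX (p & a)): least fixpoint, start Z0 = {s2, s3}, add states with every successor in Z. Z1 = {s0, s1, s2, s3}; Z2 = {s0, s1, s2, s3, s6, s7}; fixed.
Sat(AF (AX (p & a))) = {s0, s1, s2, s3, s6, s7}
s4 ∉ Sat(AF (AX (p & a))) = {s0, s1, s2, s3, s6, s7}, so the formula does not hold at s4.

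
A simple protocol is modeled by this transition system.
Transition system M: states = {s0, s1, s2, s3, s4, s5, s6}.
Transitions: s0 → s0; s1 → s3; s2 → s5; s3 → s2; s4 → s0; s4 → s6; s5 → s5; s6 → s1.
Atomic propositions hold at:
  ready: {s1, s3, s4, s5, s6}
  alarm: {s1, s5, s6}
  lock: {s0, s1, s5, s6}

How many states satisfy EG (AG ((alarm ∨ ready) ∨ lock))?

Sat(alarm ∨ ready) = {s1, s3, s4, s5, s6}
Sat((alarm ∨ ready) ∨ lock) = {s0, s1, s3, s4, s5, s6}
AG ((alarm ∨ ready) ∨ lock): greatest fixpoint, start Z0 = {s0, s1, s3, s4, s5, s6}, keep only states in Sat with every successor in Z. Z1 = {s0, s1, s4, s5, s6}; Z2 = {s0, s4, s5, s6}; Z3 = {s0, s4, s5}; Z4 = {s0, s5}; fixed.
Sat(AG ((alarm ∨ ready) ∨ lock)) = {s0, s5}
EG (AG ((alarm ∨ ready) ∨ lock)): greatest fixpoint, start Z0 = {s0, s5}, keep only states in Sat with some successor in Z. Already a fixed point.
Sat(EG (AG ((alarm ∨ ready) ∨ lock))) = {s0, s5}
|Sat(EG (AG ((alarm ∨ ready) ∨ lock)))| = |{s0, s5}| = 2.

2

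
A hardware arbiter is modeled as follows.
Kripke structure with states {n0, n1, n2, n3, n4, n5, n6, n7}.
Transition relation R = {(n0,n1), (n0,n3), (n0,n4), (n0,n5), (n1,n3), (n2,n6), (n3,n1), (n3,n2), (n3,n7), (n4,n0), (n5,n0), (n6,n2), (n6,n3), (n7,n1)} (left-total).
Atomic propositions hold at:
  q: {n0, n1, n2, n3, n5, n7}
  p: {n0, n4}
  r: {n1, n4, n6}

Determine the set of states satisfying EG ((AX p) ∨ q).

Sat(AX p) = {s : every successor in {n0, n4}} = {n4, n5}
Sat((AX p) ∨ q) = {n0, n1, n2, n3, n4, n5, n7}
EG ((AX p) ∨ q): greatest fixpoint, start Z0 = {n0, n1, n2, n3, n4, n5, n7}, keep only states in Sat with some successor in Z. Z1 = {n0, n1, n3, n4, n5, n7}; fixed.
Sat(EG ((AX p) ∨ q)) = {n0, n1, n3, n4, n5, n7}

{n0, n1, n3, n4, n5, n7}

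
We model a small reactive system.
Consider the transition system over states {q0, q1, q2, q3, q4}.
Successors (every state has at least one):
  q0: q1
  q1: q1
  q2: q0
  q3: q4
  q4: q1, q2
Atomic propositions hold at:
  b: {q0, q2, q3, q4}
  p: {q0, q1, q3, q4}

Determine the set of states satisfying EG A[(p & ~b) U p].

{q0, q1, q3, q4}

Sat(~b) = {q1}
Sat(p & ~b) = {q1}
A[(p & ~b) U p]: least fixpoint, start Z0 = Sat(p) = {q0, q1, q3, q4}, add states in Sat(p & ~b) with every successor in Z. Already a fixed point.
Sat(A[(p & ~b) U p]) = {q0, q1, q3, q4}
EG A[(p & ~b) U p]: greatest fixpoint, start Z0 = {q0, q1, q3, q4}, keep only states in Sat with some successor in Z. Already a fixed point.
Sat(EG A[(p & ~b) U p]) = {q0, q1, q3, q4}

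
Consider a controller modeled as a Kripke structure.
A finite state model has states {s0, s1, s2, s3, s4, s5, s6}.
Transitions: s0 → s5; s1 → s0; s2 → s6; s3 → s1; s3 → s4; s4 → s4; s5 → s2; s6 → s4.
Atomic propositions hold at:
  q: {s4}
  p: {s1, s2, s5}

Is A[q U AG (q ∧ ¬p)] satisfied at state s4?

Sat(¬p) = {s0, s3, s4, s6}
Sat(q ∧ ¬p) = {s4}
AG (q ∧ ¬p): greatest fixpoint, start Z0 = {s4}, keep only states in Sat with every successor in Z. Already a fixed point.
Sat(AG (q ∧ ¬p)) = {s4}
A[q U AG (q ∧ ¬p)]: least fixpoint, start Z0 = Sat(AG (q ∧ ¬p)) = {s4}, add states in Sat(q) with every successor in Z. Already a fixed point.
Sat(A[q U AG (q ∧ ¬p)]) = {s4}
s4 ∈ Sat(A[q U AG (q ∧ ¬p)]) = {s4}, so the formula holds at s4.

Yes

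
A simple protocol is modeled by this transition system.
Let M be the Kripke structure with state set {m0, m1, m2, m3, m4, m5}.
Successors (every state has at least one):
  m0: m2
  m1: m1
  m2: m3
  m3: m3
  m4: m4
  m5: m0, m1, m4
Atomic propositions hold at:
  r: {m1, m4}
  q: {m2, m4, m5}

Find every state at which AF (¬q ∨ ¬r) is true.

{m0, m1, m2, m3, m5}

Sat(¬q) = {m0, m1, m3}
Sat(¬r) = {m0, m2, m3, m5}
Sat(¬q ∨ ¬r) = {m0, m1, m2, m3, m5}
AF (¬q ∨ ¬r): least fixpoint, start Z0 = {m0, m1, m2, m3, m5}, add states with every successor in Z. Already a fixed point.
Sat(AF (¬q ∨ ¬r)) = {m0, m1, m2, m3, m5}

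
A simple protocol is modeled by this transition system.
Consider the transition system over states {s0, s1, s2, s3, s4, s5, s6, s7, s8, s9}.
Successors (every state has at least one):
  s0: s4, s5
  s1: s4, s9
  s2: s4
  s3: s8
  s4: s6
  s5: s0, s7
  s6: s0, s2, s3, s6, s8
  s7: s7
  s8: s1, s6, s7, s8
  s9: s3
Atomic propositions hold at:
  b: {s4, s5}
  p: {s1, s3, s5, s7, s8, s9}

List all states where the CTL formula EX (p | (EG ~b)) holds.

{s0, s1, s3, s4, s5, s6, s7, s8, s9}

Sat(~b) = {s0, s1, s2, s3, s6, s7, s8, s9}
EG ~b: greatest fixpoint, start Z0 = {s0, s1, s2, s3, s6, s7, s8, s9}, keep only states in Sat with some successor in Z. Z1 = {s1, s3, s6, s7, s8, s9}; fixed.
Sat(EG ~b) = {s1, s3, s6, s7, s8, s9}
Sat(p | (EG ~b)) = {s1, s3, s5, s6, s7, s8, s9}
Sat(EX (p | (EG ~b))) = {s : some successor in {s1, s3, s5, s6, s7, s8, s9}} = {s0, s1, s3, s4, s5, s6, s7, s8, s9}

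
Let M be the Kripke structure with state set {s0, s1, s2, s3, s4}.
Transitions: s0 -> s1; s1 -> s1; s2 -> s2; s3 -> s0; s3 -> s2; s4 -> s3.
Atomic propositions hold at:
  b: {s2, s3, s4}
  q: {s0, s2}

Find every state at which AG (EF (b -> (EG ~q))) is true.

{s0, s1}

Sat(~q) = {s1, s3, s4}
EG ~q: greatest fixpoint, start Z0 = {s1, s3, s4}, keep only states in Sat with some successor in Z. Z1 = {s1, s4}; Z2 = {s1}; fixed.
Sat(EG ~q) = {s1}
Sat(b -> (EG ~q)) = {s0, s1}
EF (b -> (EG ~q)): least fixpoint, start Z0 = {s0, s1}, add states with some successor in Z. Z1 = {s0, s1, s3}; Z2 = {s0, s1, s3, s4}; fixed.
Sat(EF (b -> (EG ~q))) = {s0, s1, s3, s4}
AG (EF (b -> (EG ~q))): greatest fixpoint, start Z0 = {s0, s1, s3, s4}, keep only states in Sat with every successor in Z. Z1 = {s0, s1, s4}; Z2 = {s0, s1}; fixed.
Sat(AG (EF (b -> (EG ~q)))) = {s0, s1}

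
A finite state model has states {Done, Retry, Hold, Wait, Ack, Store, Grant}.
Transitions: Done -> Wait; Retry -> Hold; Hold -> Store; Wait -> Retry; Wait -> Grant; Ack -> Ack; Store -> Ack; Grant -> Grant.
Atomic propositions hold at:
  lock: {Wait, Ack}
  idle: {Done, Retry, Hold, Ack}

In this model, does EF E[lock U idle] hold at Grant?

No

E[lock U idle]: least fixpoint, start Z0 = Sat(idle) = {Done, Retry, Hold, Ack}, add states in Sat(lock) with some successor in Z. Z1 = {Done, Retry, Hold, Wait, Ack}; fixed.
Sat(E[lock U idle]) = {Done, Retry, Hold, Wait, Ack}
EF E[lock U idle]: least fixpoint, start Z0 = {Done, Retry, Hold, Wait, Ack}, add states with some successor in Z. Z1 = {Done, Retry, Hold, Wait, Ack, Store}; fixed.
Sat(EF E[lock U idle]) = {Done, Retry, Hold, Wait, Ack, Store}
Grant ∉ Sat(EF E[lock U idle]) = {Done, Retry, Hold, Wait, Ack, Store}, so the formula does not hold at Grant.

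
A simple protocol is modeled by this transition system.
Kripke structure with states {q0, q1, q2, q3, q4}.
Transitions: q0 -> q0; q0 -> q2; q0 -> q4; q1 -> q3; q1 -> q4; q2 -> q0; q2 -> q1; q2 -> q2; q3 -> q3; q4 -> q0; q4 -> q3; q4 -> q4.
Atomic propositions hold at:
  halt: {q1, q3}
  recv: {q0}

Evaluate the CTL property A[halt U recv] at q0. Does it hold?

Yes

A[halt U recv]: least fixpoint, start Z0 = Sat(recv) = {q0}, add states in Sat(halt) with every successor in Z. Already a fixed point.
Sat(A[halt U recv]) = {q0}
q0 ∈ Sat(A[halt U recv]) = {q0}, so the formula holds at q0.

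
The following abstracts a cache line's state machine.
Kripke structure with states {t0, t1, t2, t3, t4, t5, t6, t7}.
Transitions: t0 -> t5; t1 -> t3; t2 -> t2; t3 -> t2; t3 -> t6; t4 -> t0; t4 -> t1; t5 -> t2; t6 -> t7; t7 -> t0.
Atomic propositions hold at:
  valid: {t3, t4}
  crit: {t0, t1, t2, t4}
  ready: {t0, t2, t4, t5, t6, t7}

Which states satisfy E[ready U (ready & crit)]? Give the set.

{t0, t2, t4, t5, t6, t7}

Sat(ready & crit) = {t0, t2, t4}
E[ready U (ready & crit)]: least fixpoint, start Z0 = Sat((ready & crit)) = {t0, t2, t4}, add states in Sat(ready) with some successor in Z. Z1 = {t0, t2, t4, t5, t7}; Z2 = {t0, t2, t4, t5, t6, t7}; fixed.
Sat(E[ready U (ready & crit)]) = {t0, t2, t4, t5, t6, t7}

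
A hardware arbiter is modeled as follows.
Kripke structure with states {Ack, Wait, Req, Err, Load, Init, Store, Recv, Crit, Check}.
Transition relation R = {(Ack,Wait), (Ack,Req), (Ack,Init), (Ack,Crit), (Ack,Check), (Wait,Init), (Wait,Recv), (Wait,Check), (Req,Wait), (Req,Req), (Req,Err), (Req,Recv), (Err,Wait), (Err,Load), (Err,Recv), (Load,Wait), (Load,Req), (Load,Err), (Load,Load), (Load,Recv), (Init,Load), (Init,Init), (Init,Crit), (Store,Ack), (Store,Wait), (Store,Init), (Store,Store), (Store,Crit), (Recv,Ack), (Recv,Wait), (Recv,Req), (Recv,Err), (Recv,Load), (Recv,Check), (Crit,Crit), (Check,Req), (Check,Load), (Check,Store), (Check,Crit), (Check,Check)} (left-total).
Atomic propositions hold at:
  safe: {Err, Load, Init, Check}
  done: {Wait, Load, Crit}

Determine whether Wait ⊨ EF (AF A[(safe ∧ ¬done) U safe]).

Yes

Sat(¬done) = {Ack, Req, Err, Init, Store, Recv, Check}
Sat(safe ∧ ¬done) = {Err, Init, Check}
A[(safe ∧ ¬done) U safe]: least fixpoint, start Z0 = Sat(safe) = {Err, Load, Init, Check}, add states in Sat(safe ∧ ¬done) with every successor in Z. Already a fixed point.
Sat(A[(safe ∧ ¬done) U safe]) = {Err, Load, Init, Check}
AF A[(safe ∧ ¬done) U safe]: least fixpoint, start Z0 = {Err, Load, Init, Check}, add states with every successor in Z. Already a fixed point.
Sat(AF A[(safe ∧ ¬done) U safe]) = {Err, Load, Init, Check}
EF (AF A[(safe ∧ ¬done) U safe]): least fixpoint, start Z0 = {Err, Load, Init, Check}, add states with some successor in Z. Z1 = {Ack, Wait, Req, Err, Load, Init, Store, Recv, Check}; fixed.
Sat(EF (AF A[(safe ∧ ¬done) U safe])) = {Ack, Wait, Req, Err, Load, Init, Store, Recv, Check}
Wait ∈ Sat(EF (AF A[(safe ∧ ¬done) U safe])) = {Ack, Wait, Req, Err, Load, Init, Store, Recv, Check}, so the formula holds at Wait.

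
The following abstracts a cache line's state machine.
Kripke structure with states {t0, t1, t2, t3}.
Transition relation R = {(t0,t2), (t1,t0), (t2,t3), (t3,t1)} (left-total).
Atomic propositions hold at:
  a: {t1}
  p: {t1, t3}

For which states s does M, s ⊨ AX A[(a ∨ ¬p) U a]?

Sat(¬p) = {t0, t2}
Sat(a ∨ ¬p) = {t0, t1, t2}
A[(a ∨ ¬p) U a]: least fixpoint, start Z0 = Sat(a) = {t1}, add states in Sat(a ∨ ¬p) with every successor in Z. Already a fixed point.
Sat(A[(a ∨ ¬p) U a]) = {t1}
Sat(AX A[(a ∨ ¬p) U a]) = {s : every successor in {t1}} = {t3}

{t3}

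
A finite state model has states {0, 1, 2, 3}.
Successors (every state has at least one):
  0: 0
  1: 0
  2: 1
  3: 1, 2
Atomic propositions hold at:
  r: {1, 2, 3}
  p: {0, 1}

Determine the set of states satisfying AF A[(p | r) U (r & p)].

Sat(p | r) = {0, 1, 2, 3}
Sat(r & p) = {1}
A[(p | r) U (r & p)]: least fixpoint, start Z0 = Sat((r & p)) = {1}, add states in Sat(p | r) with every successor in Z. Z1 = {1, 2}; Z2 = {1, 2, 3}; fixed.
Sat(A[(p | r) U (r & p)]) = {1, 2, 3}
AF A[(p | r) U (r & p)]: least fixpoint, start Z0 = {1, 2, 3}, add states with every successor in Z. Already a fixed point.
Sat(AF A[(p | r) U (r & p)]) = {1, 2, 3}

{1, 2, 3}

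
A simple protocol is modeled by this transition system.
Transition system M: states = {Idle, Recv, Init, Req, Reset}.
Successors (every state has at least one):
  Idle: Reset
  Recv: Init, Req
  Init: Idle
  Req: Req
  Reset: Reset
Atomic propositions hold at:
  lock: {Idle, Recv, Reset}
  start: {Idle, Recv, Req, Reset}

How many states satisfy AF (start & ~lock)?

1

Sat(~lock) = {Init, Req}
Sat(start & ~lock) = {Req}
AF (start & ~lock): least fixpoint, start Z0 = {Req}, add states with every successor in Z. Already a fixed point.
Sat(AF (start & ~lock)) = {Req}
|Sat(AF (start & ~lock))| = |{Req}| = 1.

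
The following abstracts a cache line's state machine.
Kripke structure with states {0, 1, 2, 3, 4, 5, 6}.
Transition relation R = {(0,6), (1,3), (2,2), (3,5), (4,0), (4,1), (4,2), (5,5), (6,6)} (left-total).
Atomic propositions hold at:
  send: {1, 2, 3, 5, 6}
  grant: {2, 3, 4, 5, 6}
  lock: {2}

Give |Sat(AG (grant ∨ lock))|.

Sat(grant ∨ lock) = {2, 3, 4, 5, 6}
AG (grant ∨ lock): greatest fixpoint, start Z0 = {2, 3, 4, 5, 6}, keep only states in Sat with every successor in Z. Z1 = {2, 3, 5, 6}; fixed.
Sat(AG (grant ∨ lock)) = {2, 3, 5, 6}
|Sat(AG (grant ∨ lock))| = |{2, 3, 5, 6}| = 4.

4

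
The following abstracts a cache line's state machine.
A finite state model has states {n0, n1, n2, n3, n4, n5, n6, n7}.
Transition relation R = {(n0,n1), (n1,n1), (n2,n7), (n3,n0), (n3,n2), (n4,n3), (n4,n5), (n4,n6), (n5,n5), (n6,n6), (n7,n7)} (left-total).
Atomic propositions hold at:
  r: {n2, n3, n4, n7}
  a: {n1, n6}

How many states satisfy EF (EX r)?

4

Sat(EX r) = {s : some successor in {n2, n3, n4, n7}} = {n2, n3, n4, n7}
EF (EX r): least fixpoint, start Z0 = {n2, n3, n4, n7}, add states with some successor in Z. Already a fixed point.
Sat(EF (EX r)) = {n2, n3, n4, n7}
|Sat(EF (EX r))| = |{n2, n3, n4, n7}| = 4.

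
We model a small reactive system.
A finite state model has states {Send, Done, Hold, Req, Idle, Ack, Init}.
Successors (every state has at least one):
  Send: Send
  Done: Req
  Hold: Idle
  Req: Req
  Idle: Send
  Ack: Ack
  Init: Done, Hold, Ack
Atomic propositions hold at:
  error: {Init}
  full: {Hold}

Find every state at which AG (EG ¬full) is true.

Sat(¬full) = {Send, Done, Req, Idle, Ack, Init}
EG ¬full: greatest fixpoint, start Z0 = {Send, Done, Req, Idle, Ack, Init}, keep only states in Sat with some successor in Z. Already a fixed point.
Sat(EG ¬full) = {Send, Done, Req, Idle, Ack, Init}
AG (EG ¬full): greatest fixpoint, start Z0 = {Send, Done, Req, Idle, Ack, Init}, keep only states in Sat with every successor in Z. Z1 = {Send, Done, Req, Idle, Ack}; fixed.
Sat(AG (EG ¬full)) = {Send, Done, Req, Idle, Ack}

{Send, Done, Req, Idle, Ack}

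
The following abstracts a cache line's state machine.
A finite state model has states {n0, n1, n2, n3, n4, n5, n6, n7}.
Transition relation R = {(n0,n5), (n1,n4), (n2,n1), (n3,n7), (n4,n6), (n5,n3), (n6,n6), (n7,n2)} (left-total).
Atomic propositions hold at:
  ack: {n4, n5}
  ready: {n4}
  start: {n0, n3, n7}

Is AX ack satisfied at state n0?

Yes

Sat(AX ack) = {s : every successor in {n4, n5}} = {n0, n1}
n0 ∈ Sat(AX ack) = {n0, n1}, so the formula holds at n0.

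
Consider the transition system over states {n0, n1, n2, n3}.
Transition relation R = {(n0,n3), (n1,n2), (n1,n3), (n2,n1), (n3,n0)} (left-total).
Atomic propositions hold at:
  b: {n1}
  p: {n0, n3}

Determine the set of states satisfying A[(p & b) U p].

{n0, n3}

Sat(p & b) = ∅
A[(p & b) U p]: least fixpoint, start Z0 = Sat(p) = {n0, n3}, add states in Sat(p & b) with every successor in Z. Already a fixed point.
Sat(A[(p & b) U p]) = {n0, n3}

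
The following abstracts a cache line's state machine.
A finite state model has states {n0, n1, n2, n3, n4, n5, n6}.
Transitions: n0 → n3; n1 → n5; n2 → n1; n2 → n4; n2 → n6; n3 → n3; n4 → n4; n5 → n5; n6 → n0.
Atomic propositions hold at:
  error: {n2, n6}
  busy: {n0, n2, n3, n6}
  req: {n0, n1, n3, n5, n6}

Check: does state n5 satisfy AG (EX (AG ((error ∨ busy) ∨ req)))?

Yes

Sat(error ∨ busy) = {n0, n2, n3, n6}
Sat((error ∨ busy) ∨ req) = {n0, n1, n2, n3, n5, n6}
AG ((error ∨ busy) ∨ req): greatest fixpoint, start Z0 = {n0, n1, n2, n3, n5, n6}, keep only states in Sat with every successor in Z. Z1 = {n0, n1, n3, n5, n6}; fixed.
Sat(AG ((error ∨ busy) ∨ req)) = {n0, n1, n3, n5, n6}
Sat(EX (AG ((error ∨ busy) ∨ req))) = {s : some successor in {n0, n1, n3, n5, n6}} = {n0, n1, n2, n3, n5, n6}
AG (EX (AG ((error ∨ busy) ∨ req))): greatest fixpoint, start Z0 = {n0, n1, n2, n3, n5, n6}, keep only states in Sat with every successor in Z. Z1 = {n0, n1, n3, n5, n6}; fixed.
Sat(AG (EX (AG ((error ∨ busy) ∨ req)))) = {n0, n1, n3, n5, n6}
n5 ∈ Sat(AG (EX (AG ((error ∨ busy) ∨ req)))) = {n0, n1, n3, n5, n6}, so the formula holds at n5.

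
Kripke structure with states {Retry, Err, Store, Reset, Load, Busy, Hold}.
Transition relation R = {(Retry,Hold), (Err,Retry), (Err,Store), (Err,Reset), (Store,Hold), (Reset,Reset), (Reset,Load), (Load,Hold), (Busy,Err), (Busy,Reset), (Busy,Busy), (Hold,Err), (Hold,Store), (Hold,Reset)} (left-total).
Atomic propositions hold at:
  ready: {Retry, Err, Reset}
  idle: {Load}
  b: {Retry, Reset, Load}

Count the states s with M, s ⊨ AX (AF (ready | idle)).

1

Sat(ready | idle) = {Retry, Err, Reset, Load}
AF (ready | idle): least fixpoint, start Z0 = {Retry, Err, Reset, Load}, add states with every successor in Z. Already a fixed point.
Sat(AF (ready | idle)) = {Retry, Err, Reset, Load}
Sat(AX (AF (ready | idle))) = {s : every successor in {Retry, Err, Reset, Load}} = {Reset}
|Sat(AX (AF (ready | idle)))| = |{Reset}| = 1.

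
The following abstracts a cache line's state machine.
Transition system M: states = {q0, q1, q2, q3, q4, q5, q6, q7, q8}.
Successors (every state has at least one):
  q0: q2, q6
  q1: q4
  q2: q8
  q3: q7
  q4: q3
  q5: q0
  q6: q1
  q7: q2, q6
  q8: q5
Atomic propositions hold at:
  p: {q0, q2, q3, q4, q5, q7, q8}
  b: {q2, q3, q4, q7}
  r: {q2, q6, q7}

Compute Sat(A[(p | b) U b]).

Sat(p | b) = {q0, q2, q3, q4, q5, q7, q8}
A[(p | b) U b]: least fixpoint, start Z0 = Sat(b) = {q2, q3, q4, q7}, add states in Sat(p | b) with every successor in Z. Already a fixed point.
Sat(A[(p | b) U b]) = {q2, q3, q4, q7}

{q2, q3, q4, q7}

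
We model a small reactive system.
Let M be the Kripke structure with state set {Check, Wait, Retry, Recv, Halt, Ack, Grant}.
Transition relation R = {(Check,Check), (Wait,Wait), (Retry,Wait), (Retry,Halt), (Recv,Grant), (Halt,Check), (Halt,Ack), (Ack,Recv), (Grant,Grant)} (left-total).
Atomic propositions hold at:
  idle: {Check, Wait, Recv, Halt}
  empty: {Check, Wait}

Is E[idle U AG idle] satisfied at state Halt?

AG idle: greatest fixpoint, start Z0 = {Check, Wait, Recv, Halt}, keep only states in Sat with every successor in Z. Z1 = {Check, Wait}; fixed.
Sat(AG idle) = {Check, Wait}
E[idle U AG idle]: least fixpoint, start Z0 = Sat(AG idle) = {Check, Wait}, add states in Sat(idle) with some successor in Z. Z1 = {Check, Wait, Halt}; fixed.
Sat(E[idle U AG idle]) = {Check, Wait, Halt}
Halt ∈ Sat(E[idle U AG idle]) = {Check, Wait, Halt}, so the formula holds at Halt.

Yes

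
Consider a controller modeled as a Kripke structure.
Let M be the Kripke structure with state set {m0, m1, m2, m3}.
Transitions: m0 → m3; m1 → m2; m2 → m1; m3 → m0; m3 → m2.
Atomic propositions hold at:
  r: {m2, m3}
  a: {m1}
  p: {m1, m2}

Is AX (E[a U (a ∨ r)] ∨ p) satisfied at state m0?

Sat(a ∨ r) = {m1, m2, m3}
E[a U (a ∨ r)]: least fixpoint, start Z0 = Sat((a ∨ r)) = {m1, m2, m3}, add states in Sat(a) with some successor in Z. Already a fixed point.
Sat(E[a U (a ∨ r)]) = {m1, m2, m3}
Sat(E[a U (a ∨ r)] ∨ p) = {m1, m2, m3}
Sat(AX (E[a U (a ∨ r)] ∨ p)) = {s : every successor in {m1, m2, m3}} = {m0, m1, m2}
m0 ∈ Sat(AX (E[a U (a ∨ r)] ∨ p)) = {m0, m1, m2}, so the formula holds at m0.

Yes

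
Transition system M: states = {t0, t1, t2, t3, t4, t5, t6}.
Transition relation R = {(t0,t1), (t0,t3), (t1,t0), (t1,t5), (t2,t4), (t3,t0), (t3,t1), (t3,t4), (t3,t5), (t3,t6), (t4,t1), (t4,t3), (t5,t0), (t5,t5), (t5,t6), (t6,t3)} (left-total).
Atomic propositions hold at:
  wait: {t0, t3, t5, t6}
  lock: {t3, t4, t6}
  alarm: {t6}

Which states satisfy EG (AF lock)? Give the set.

{t2, t3, t4, t6}

AF lock: least fixpoint, start Z0 = {t3, t4, t6}, add states with every successor in Z. Z1 = {t2, t3, t4, t6}; fixed.
Sat(AF lock) = {t2, t3, t4, t6}
EG (AF lock): greatest fixpoint, start Z0 = {t2, t3, t4, t6}, keep only states in Sat with some successor in Z. Already a fixed point.
Sat(EG (AF lock)) = {t2, t3, t4, t6}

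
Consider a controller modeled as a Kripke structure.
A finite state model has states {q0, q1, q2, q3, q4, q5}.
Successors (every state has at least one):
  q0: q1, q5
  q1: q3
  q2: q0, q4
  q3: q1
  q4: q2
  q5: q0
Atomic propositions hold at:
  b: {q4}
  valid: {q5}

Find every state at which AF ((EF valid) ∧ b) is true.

{q4}

EF valid: least fixpoint, start Z0 = {q5}, add states with some successor in Z. Z1 = {q0, q5}; Z2 = {q0, q2, q5}; Z3 = {q0, q2, q4, q5}; fixed.
Sat(EF valid) = {q0, q2, q4, q5}
Sat((EF valid) ∧ b) = {q4}
AF ((EF valid) ∧ b): least fixpoint, start Z0 = {q4}, add states with every successor in Z. Already a fixed point.
Sat(AF ((EF valid) ∧ b)) = {q4}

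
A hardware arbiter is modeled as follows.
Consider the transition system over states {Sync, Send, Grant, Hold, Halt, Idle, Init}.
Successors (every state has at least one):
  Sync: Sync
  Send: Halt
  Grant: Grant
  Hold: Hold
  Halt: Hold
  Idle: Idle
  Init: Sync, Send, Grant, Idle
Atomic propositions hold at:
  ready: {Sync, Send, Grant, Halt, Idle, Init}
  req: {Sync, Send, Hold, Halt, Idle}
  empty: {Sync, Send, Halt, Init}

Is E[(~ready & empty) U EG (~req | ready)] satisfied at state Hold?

Sat(~ready) = {Hold}
Sat(~ready & empty) = ∅
Sat(~req) = {Grant, Init}
Sat(~req | ready) = {Sync, Send, Grant, Halt, Idle, Init}
EG (~req | ready): greatest fixpoint, start Z0 = {Sync, Send, Grant, Halt, Idle, Init}, keep only states in Sat with some successor in Z. Z1 = {Sync, Send, Grant, Idle, Init}; Z2 = {Sync, Grant, Idle, Init}; fixed.
Sat(EG (~req | ready)) = {Sync, Grant, Idle, Init}
E[(~ready & empty) U EG (~req | ready)]: least fixpoint, start Z0 = Sat(EG (~req | ready)) = {Sync, Grant, Idle, Init}, add states in Sat(~ready & empty) with some successor in Z. Already a fixed point.
Sat(E[(~ready & empty) U EG (~req | ready)]) = {Sync, Grant, Idle, Init}
Hold ∉ Sat(E[(~ready & empty) U EG (~req | ready)]) = {Sync, Grant, Idle, Init}, so the formula does not hold at Hold.

No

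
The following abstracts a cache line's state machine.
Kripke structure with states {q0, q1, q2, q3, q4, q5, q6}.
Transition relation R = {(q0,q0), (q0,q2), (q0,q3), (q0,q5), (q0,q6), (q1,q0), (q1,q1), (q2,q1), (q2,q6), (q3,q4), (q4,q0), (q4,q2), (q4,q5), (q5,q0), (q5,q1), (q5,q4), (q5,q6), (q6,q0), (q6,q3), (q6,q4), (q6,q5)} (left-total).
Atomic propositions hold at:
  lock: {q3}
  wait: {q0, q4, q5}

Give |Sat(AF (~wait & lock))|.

1

Sat(~wait) = {q1, q2, q3, q6}
Sat(~wait & lock) = {q3}
AF (~wait & lock): least fixpoint, start Z0 = {q3}, add states with every successor in Z. Already a fixed point.
Sat(AF (~wait & lock)) = {q3}
|Sat(AF (~wait & lock))| = |{q3}| = 1.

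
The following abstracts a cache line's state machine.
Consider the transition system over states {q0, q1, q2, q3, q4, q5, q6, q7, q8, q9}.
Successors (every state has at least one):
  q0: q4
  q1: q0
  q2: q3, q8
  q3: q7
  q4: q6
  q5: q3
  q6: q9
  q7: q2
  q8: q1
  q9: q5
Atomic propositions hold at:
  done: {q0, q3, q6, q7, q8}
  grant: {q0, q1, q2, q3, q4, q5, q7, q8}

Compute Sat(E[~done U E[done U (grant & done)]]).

{q0, q1, q2, q3, q5, q7, q8, q9}

Sat(~done) = {q1, q2, q4, q5, q9}
Sat(grant & done) = {q0, q3, q7, q8}
E[done U (grant & done)]: least fixpoint, start Z0 = Sat((grant & done)) = {q0, q3, q7, q8}, add states in Sat(done) with some successor in Z. Already a fixed point.
Sat(E[done U (grant & done)]) = {q0, q3, q7, q8}
E[~done U E[done U (grant & done)]]: least fixpoint, start Z0 = Sat(E[done U (grant & done)]) = {q0, q3, q7, q8}, add states in Sat(~done) with some successor in Z. Z1 = {q0, q1, q2, q3, q5, q7, q8}; Z2 = {q0, q1, q2, q3, q5, q7, q8, q9}; fixed.
Sat(E[~done U E[done U (grant & done)]]) = {q0, q1, q2, q3, q5, q7, q8, q9}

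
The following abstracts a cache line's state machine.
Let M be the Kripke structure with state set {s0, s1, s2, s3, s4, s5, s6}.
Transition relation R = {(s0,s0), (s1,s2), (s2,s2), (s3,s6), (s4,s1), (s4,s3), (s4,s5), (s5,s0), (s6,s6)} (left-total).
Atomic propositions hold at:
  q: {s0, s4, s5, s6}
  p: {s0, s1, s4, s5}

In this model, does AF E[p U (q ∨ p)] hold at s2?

No

Sat(q ∨ p) = {s0, s1, s4, s5, s6}
E[p U (q ∨ p)]: least fixpoint, start Z0 = Sat((q ∨ p)) = {s0, s1, s4, s5, s6}, add states in Sat(p) with some successor in Z. Already a fixed point.
Sat(E[p U (q ∨ p)]) = {s0, s1, s4, s5, s6}
AF E[p U (q ∨ p)]: least fixpoint, start Z0 = {s0, s1, s4, s5, s6}, add states with every successor in Z. Z1 = {s0, s1, s3, s4, s5, s6}; fixed.
Sat(AF E[p U (q ∨ p)]) = {s0, s1, s3, s4, s5, s6}
s2 ∉ Sat(AF E[p U (q ∨ p)]) = {s0, s1, s3, s4, s5, s6}, so the formula does not hold at s2.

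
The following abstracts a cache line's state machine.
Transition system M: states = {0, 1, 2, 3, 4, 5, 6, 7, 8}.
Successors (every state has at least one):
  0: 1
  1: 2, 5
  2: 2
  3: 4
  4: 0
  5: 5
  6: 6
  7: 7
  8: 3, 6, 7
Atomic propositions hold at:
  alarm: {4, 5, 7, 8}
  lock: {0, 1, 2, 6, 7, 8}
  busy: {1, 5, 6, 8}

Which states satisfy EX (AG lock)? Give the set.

AG lock: greatest fixpoint, start Z0 = {0, 1, 2, 6, 7, 8}, keep only states in Sat with every successor in Z. Z1 = {0, 2, 6, 7}; Z2 = {2, 6, 7}; fixed.
Sat(AG lock) = {2, 6, 7}
Sat(EX (AG lock)) = {s : some successor in {2, 6, 7}} = {1, 2, 6, 7, 8}

{1, 2, 6, 7, 8}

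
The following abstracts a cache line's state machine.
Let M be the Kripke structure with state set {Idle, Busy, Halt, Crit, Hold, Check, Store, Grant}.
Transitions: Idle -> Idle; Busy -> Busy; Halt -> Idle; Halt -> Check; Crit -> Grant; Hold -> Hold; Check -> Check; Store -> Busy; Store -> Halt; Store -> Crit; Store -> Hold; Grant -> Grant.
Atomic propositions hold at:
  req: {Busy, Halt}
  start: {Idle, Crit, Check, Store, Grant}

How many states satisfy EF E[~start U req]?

3

Sat(~start) = {Busy, Halt, Hold}
E[~start U req]: least fixpoint, start Z0 = Sat(req) = {Busy, Halt}, add states in Sat(~start) with some successor in Z. Already a fixed point.
Sat(E[~start U req]) = {Busy, Halt}
EF E[~start U req]: least fixpoint, start Z0 = {Busy, Halt}, add states with some successor in Z. Z1 = {Busy, Halt, Store}; fixed.
Sat(EF E[~start U req]) = {Busy, Halt, Store}
|Sat(EF E[~start U req])| = |{Busy, Halt, Store}| = 3.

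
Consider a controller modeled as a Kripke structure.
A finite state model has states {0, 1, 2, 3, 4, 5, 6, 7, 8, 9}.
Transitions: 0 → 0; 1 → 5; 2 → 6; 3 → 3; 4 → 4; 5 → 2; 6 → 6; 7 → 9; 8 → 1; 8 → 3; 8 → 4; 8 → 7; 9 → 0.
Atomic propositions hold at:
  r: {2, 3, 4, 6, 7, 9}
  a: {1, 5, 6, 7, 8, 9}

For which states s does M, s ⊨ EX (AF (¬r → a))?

Sat(¬r) = {0, 1, 5, 8}
Sat(¬r → a) = {1, 2, 3, 4, 5, 6, 7, 8, 9}
AF (¬r → a): least fixpoint, start Z0 = {1, 2, 3, 4, 5, 6, 7, 8, 9}, add states with every successor in Z. Already a fixed point.
Sat(AF (¬r → a)) = {1, 2, 3, 4, 5, 6, 7, 8, 9}
Sat(EX (AF (¬r → a))) = {s : some successor in {1, 2, 3, 4, 5, 6, 7, 8, 9}} = {1, 2, 3, 4, 5, 6, 7, 8}

{1, 2, 3, 4, 5, 6, 7, 8}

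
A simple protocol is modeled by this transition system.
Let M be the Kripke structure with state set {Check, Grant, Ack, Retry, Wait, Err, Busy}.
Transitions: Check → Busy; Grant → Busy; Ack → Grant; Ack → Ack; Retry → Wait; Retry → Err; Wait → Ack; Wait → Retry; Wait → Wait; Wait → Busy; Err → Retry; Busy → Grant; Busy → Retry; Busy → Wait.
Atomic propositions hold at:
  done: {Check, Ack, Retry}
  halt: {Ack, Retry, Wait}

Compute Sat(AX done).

{Err}

Sat(AX done) = {s : every successor in {Check, Ack, Retry}} = {Err}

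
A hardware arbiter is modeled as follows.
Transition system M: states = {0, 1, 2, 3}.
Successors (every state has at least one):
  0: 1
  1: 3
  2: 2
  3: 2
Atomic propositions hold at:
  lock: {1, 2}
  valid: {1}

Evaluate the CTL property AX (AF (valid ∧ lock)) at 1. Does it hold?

Sat(valid ∧ lock) = {1}
AF (valid ∧ lock): least fixpoint, start Z0 = {1}, add states with every successor in Z. Z1 = {0, 1}; fixed.
Sat(AF (valid ∧ lock)) = {0, 1}
Sat(AX (AF (valid ∧ lock))) = {s : every successor in {0, 1}} = {0}
1 ∉ Sat(AX (AF (valid ∧ lock))) = {0}, so the formula does not hold at 1.

No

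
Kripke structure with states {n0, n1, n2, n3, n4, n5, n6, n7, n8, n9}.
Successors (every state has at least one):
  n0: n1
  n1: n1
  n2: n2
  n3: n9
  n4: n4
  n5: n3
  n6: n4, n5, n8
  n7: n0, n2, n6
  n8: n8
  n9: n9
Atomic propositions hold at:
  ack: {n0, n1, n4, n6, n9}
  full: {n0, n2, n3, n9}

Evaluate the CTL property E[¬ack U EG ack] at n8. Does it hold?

Sat(¬ack) = {n2, n3, n5, n7, n8}
EG ack: greatest fixpoint, start Z0 = {n0, n1, n4, n6, n9}, keep only states in Sat with some successor in Z. Already a fixed point.
Sat(EG ack) = {n0, n1, n4, n6, n9}
E[¬ack U EG ack]: least fixpoint, start Z0 = Sat(EG ack) = {n0, n1, n4, n6, n9}, add states in Sat(¬ack) with some successor in Z. Z1 = {n0, n1, n3, n4, n6, n7, n9}; Z2 = {n0, n1, n3, n4, n5, n6, n7, n9}; fixed.
Sat(E[¬ack U EG ack]) = {n0, n1, n3, n4, n5, n6, n7, n9}
n8 ∉ Sat(E[¬ack U EG ack]) = {n0, n1, n3, n4, n5, n6, n7, n9}, so the formula does not hold at n8.

No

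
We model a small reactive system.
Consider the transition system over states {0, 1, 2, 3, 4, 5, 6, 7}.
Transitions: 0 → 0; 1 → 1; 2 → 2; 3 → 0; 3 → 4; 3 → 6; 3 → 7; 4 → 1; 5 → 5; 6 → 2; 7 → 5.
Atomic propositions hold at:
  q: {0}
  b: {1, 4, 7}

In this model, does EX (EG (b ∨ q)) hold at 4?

Yes

Sat(b ∨ q) = {0, 1, 4, 7}
EG (b ∨ q): greatest fixpoint, start Z0 = {0, 1, 4, 7}, keep only states in Sat with some successor in Z. Z1 = {0, 1, 4}; fixed.
Sat(EG (b ∨ q)) = {0, 1, 4}
Sat(EX (EG (b ∨ q))) = {s : some successor in {0, 1, 4}} = {0, 1, 3, 4}
4 ∈ Sat(EX (EG (b ∨ q))) = {0, 1, 3, 4}, so the formula holds at 4.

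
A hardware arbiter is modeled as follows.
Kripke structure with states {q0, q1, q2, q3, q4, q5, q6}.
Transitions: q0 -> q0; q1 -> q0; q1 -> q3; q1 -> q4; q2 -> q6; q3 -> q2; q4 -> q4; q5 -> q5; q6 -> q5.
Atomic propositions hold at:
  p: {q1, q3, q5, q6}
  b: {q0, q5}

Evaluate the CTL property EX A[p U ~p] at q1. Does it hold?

Sat(~p) = {q0, q2, q4}
A[p U ~p]: least fixpoint, start Z0 = Sat(~p) = {q0, q2, q4}, add states in Sat(p) with every successor in Z. Z1 = {q0, q2, q3, q4}; Z2 = {q0, q1, q2, q3, q4}; fixed.
Sat(A[p U ~p]) = {q0, q1, q2, q3, q4}
Sat(EX A[p U ~p]) = {s : some successor in {q0, q1, q2, q3, q4}} = {q0, q1, q3, q4}
q1 ∈ Sat(EX A[p U ~p]) = {q0, q1, q3, q4}, so the formula holds at q1.

Yes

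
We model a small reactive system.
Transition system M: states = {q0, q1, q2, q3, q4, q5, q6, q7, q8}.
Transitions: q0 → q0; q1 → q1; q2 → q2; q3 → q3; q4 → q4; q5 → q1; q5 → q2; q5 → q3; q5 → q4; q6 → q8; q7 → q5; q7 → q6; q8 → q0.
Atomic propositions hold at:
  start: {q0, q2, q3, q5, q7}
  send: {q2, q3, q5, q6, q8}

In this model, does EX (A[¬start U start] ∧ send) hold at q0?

No

Sat(¬start) = {q1, q4, q6, q8}
A[¬start U start]: least fixpoint, start Z0 = Sat(start) = {q0, q2, q3, q5, q7}, add states in Sat(¬start) with every successor in Z. Z1 = {q0, q2, q3, q5, q7, q8}; Z2 = {q0, q2, q3, q5, q6, q7, q8}; fixed.
Sat(A[¬start U start]) = {q0, q2, q3, q5, q6, q7, q8}
Sat(A[¬start U start] ∧ send) = {q2, q3, q5, q6, q8}
Sat(EX (A[¬start U start] ∧ send)) = {s : some successor in {q2, q3, q5, q6, q8}} = {q2, q3, q5, q6, q7}
q0 ∉ Sat(EX (A[¬start U start] ∧ send)) = {q2, q3, q5, q6, q7}, so the formula does not hold at q0.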